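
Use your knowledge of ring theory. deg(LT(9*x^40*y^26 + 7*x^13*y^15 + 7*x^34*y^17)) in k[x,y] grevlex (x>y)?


LT: 9*x^40*y^26
deg_x=40, deg_y=26
Total=40+26=66


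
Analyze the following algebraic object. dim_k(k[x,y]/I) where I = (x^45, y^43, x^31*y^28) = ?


k[x,y]/I, I = (x^45, y^43, x^31*y^28)
Rect: 45x43=1935. Corner: (45-31)x(43-28)=210.
dim = 1935-210 = 1725


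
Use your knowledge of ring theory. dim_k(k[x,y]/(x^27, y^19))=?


Basis: x^i*y^j, i<27, j<19
27*19=513


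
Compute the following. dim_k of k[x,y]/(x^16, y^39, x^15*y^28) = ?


k[x,y]/I, I = (x^16, y^39, x^15*y^28)
Rect: 16x39=624. Corner: (16-15)x(39-28)=11.
dim = 624-11 = 613


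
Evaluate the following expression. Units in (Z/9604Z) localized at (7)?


Local ring = Z/2401Z.
phi(2401) = 7^3*(7-1) = 2058


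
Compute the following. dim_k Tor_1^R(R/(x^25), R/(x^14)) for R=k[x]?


Tor_1(R/I,R/J)=(I cap J)/IJ=(x^25)/(x^39)
dim=39-25=min(25,14)=14


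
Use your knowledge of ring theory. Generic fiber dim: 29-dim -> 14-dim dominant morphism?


dim(fiber)=dim(X)-dim(Y)=29-14=15


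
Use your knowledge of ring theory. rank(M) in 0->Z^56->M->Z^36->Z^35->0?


Alt sum=0:
(-1)^0*56 + (-1)^1*? + (-1)^2*36 + (-1)^3*35=0
rank(M)=57


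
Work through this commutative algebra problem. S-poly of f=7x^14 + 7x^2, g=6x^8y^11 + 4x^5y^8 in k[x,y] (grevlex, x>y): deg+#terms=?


LT(f)=7x^14, LT(g)=6x^8y^11
lcm(LM)=x^14y^11
S(f,g) (scaled by 42 to clear denominators) = 6y^11*f - 7x^6*g = -28x^11y^8 + 42x^2y^11
2 terms, deg 19.
19+2=21


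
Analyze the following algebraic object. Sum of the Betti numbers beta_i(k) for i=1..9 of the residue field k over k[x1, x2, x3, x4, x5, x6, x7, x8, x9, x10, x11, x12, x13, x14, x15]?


Koszul resolution: beta_i(k)=C(n,i), n=15
C(15,1)=15, C(15,2)=105, C(15,3)=455, C(15,4)=1365, C(15,5)=3003, C(15,6)=5005, C(15,7)=6435, C(15,8)=6435, C(15,9)=5005
Sum=27823


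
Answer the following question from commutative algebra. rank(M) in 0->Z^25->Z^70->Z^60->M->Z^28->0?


Alt sum=0:
(-1)^0*25 + (-1)^1*70 + (-1)^2*60 + (-1)^3*? + (-1)^4*28=0
rank(M)=43


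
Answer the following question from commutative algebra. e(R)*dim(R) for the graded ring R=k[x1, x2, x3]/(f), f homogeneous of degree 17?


e(R)=deg(f)=17, dim(R)=3-1=2
e*dim=17*2=34


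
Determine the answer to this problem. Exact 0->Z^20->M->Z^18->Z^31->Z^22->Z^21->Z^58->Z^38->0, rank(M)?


Alt sum=0:
(-1)^0*20 + (-1)^1*? + (-1)^2*18 + (-1)^3*31 + (-1)^4*22 + (-1)^5*21 + (-1)^6*58 + (-1)^7*38=0
rank(M)=28


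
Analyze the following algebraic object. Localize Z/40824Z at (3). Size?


3-primary part: 40824=3^6*56
Size=3^6=729


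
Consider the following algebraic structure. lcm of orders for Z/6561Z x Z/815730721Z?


Exponent = lcm of the cyclic orders; pairwise coprime => product.
3^8*13^8=6561*815730721=5352009260481


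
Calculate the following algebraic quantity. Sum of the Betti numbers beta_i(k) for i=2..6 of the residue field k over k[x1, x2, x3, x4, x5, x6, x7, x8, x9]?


Koszul resolution: beta_i(k)=C(n,i), n=9
C(9,2)=36, C(9,3)=84, C(9,4)=126, C(9,5)=126, C(9,6)=84
Sum=456


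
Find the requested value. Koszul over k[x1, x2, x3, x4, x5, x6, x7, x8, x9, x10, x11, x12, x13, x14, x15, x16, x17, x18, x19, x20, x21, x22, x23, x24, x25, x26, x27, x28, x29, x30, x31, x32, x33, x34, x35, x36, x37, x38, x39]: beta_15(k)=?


C(n,i)=C(39,15)=25140840660


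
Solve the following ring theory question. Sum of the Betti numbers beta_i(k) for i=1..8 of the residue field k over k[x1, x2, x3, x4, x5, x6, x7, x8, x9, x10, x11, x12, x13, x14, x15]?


Koszul resolution: beta_i(k)=C(n,i), n=15
C(15,1)=15, C(15,2)=105, C(15,3)=455, C(15,4)=1365, C(15,5)=3003, C(15,6)=5005, C(15,7)=6435, C(15,8)=6435
Sum=22818


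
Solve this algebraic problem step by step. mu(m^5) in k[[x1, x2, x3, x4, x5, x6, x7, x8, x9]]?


C(n+d-1,d)=C(13,5)=1287


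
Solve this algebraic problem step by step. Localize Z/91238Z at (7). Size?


7-primary part: 91238=7^4*38
Size=7^4=2401


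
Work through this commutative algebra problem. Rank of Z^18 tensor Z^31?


rank(M(x)N) = rank(M)*rank(N)
18*31 = 558


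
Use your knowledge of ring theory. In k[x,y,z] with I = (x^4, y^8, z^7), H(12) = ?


Need i<4, j<8, k<7 with i+j+k=12.
For each i, j ranges over max(0,12-i-6)..min(7,12-i):
  i=0: j in [6,7] -> 2
  i=1: j in [5,7] -> 3
  i=2: j in [4,7] -> 4
  i=3: j in [3,7] -> 5
H(12) = 2+3+4+5 = 14


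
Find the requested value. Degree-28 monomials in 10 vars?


C(d+n-1,n-1)=C(37,9)=124403620


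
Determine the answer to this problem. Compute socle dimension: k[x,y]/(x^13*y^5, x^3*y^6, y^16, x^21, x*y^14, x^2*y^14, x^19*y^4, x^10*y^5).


Socle = ann(m) = span of standard monomials u with x*u, y*u in I (staircase corners).
Redundant generators: x^2*y^14, x^13*y^5
Minimal generators: x^21, x^19*y^4, x^10*y^5, x^3*y^6, x*y^14, y^16
Corners: y^15, x^2y^13, x^9y^5, x^18y^4, x^20y^3
Socle dim=5


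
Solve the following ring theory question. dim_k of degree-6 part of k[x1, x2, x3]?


C(d+n-1,n-1)=C(8,2)=28


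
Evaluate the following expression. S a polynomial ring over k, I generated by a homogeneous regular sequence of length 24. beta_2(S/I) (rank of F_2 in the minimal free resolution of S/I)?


Regular sequence => Koszul complex is the minimal free resolution.
Syz_1 minimally generated by Koszul relations f_i*e_j - f_j*e_i (i<j): mu(Syz_1) = beta_2 = C(m,2) = m(m-1)/2
m=24
24*23/2 = 276


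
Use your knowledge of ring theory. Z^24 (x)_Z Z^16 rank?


rank(M(x)N) = rank(M)*rank(N)
24*16 = 384


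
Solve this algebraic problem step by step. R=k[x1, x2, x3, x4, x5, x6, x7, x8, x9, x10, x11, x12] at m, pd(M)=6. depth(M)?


pd+depth=depth(R)=12
depth=12-6=6


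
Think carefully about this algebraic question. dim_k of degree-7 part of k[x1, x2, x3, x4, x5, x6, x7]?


C(d+n-1,n-1)=C(13,6)=1716


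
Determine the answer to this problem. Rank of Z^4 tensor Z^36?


rank(M(x)N) = rank(M)*rank(N)
4*36 = 144


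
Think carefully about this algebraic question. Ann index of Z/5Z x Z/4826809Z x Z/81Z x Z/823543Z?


Exponent = lcm of the cyclic orders; pairwise coprime => product.
5^1*13^6*3^4*7^7=5*4826809*81*823543=1609909329536235


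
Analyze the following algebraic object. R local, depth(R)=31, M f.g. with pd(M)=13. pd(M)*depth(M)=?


pd+depth=31
depth=31-13=18
pd*depth=13*18=234


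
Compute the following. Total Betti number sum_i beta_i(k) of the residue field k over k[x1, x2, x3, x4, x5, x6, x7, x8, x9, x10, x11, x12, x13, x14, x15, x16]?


Koszul resolution: beta_i(k)=C(n,i), n=16
sum_i C(16,i) = 2^16 = 65536


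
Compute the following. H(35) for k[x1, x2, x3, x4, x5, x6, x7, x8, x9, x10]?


C(d+n-1,n-1)=C(44,9)=708930508


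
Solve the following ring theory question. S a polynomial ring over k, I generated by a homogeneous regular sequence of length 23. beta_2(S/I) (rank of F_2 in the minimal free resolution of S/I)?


Regular sequence => Koszul complex is the minimal free resolution.
Syz_1 minimally generated by Koszul relations f_i*e_j - f_j*e_i (i<j): mu(Syz_1) = beta_2 = C(m,2) = m(m-1)/2
m=23
23*22/2 = 253


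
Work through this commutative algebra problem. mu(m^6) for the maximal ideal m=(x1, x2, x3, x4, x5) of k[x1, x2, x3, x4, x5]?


Graded Nakayama: mu(m^d) = dim_k (m^d/m^(d+1)) = #degree-6 monomials in 5 vars
C(n+d-1,d)=C(10,6)=210


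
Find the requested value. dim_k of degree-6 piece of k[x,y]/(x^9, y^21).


k[x,y], I = (x^9, y^21), d = 6
Need i < 9 and d-i < 21.
Range: 0 <= i <= 6.
H(6) = 7


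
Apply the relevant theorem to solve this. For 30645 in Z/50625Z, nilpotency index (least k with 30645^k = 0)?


30645^k mod 50625:
k=1: 30645
k=2: 22275
k=3: 40500
k=4: 0
First zero at k = 4


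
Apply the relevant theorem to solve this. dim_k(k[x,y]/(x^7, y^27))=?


Basis: x^i*y^j, i<7, j<27
7*27=189


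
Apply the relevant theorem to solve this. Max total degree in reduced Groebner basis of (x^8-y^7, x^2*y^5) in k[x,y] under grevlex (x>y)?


LT(f1)=x^8, LT(f2)=x^2y^5, lcm=x^8y^5
S(f1,f2) = y^5*f1 - x^6*f2 = -y^12
Reduced GB = {f1, f2, y^12}; degrees 8, 7, 12
Max = 12


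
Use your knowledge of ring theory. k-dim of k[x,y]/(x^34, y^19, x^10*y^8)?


k[x,y]/I, I = (x^34, y^19, x^10*y^8)
Rect: 34x19=646. Corner: (34-10)x(19-8)=264.
dim = 646-264 = 382


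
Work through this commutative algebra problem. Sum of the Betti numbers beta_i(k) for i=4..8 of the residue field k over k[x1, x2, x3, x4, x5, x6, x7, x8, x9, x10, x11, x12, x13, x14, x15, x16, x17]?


Koszul resolution: beta_i(k)=C(n,i), n=17
C(17,4)=2380, C(17,5)=6188, C(17,6)=12376, C(17,7)=19448, C(17,8)=24310
Sum=64702


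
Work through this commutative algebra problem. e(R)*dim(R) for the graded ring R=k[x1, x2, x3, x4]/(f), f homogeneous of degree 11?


e(R)=deg(f)=11, dim(R)=4-1=3
e*dim=11*3=33


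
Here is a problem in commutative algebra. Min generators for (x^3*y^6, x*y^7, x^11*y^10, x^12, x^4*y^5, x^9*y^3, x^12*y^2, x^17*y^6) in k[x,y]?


Remove redundant (divisible by others).
x^17*y^6 redundant.
x^11*y^10 redundant.
x^12*y^2 redundant.
Min: x^12, x^9*y^3, x^4*y^5, x^3*y^6, x*y^7
Count=5


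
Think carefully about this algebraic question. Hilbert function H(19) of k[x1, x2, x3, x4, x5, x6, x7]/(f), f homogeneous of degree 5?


C(25,6)-C(20,6)=177100-38760=138340


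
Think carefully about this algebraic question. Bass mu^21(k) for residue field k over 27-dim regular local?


C(n,i)=C(27,21)=296010


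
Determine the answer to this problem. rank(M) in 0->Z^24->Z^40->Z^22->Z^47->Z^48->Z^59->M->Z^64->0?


Alt sum=0:
(-1)^0*24 + (-1)^1*40 + (-1)^2*22 + (-1)^3*47 + (-1)^4*48 + (-1)^5*59 + (-1)^6*? + (-1)^7*64=0
rank(M)=116


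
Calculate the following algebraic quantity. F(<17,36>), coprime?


gcd(17,36)=1 => F=ab-a-b=17*36-17-36=612-53=559


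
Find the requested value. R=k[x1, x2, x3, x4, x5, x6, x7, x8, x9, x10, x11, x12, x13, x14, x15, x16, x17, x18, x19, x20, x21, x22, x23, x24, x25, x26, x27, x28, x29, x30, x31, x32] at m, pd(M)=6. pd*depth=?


pd+depth=32
depth=32-6=26
pd*depth=6*26=156


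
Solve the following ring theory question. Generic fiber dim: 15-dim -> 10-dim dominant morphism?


dim(fiber)=dim(X)-dim(Y)=15-10=5


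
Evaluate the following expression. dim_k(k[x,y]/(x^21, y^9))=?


Basis: x^i*y^j, i<21, j<9
21*9=189


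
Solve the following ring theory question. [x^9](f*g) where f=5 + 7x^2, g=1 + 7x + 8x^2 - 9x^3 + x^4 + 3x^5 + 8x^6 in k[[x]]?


[x^9] = sum a_i*b_j, i+j=9
Sum=0


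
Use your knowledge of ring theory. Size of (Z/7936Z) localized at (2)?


2-primary part: 7936=2^8*31
Size=2^8=256


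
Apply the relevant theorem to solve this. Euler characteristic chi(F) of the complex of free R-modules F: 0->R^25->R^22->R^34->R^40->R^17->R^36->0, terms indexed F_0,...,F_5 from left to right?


chi = sum (-1)^i * rank:
(-1)^0*25=25
(-1)^1*22=-22
(-1)^2*34=34
(-1)^3*40=-40
(-1)^4*17=17
(-1)^5*36=-36
chi=-22


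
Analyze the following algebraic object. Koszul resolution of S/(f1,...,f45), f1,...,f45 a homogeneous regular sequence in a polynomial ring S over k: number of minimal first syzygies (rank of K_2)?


Regular sequence => Koszul complex is the minimal free resolution.
Syz_1 minimally generated by Koszul relations f_i*e_j - f_j*e_i (i<j): mu(Syz_1) = beta_2 = C(m,2) = m(m-1)/2
m=45
45*44/2 = 990


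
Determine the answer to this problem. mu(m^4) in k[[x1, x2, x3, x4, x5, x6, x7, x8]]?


C(n+d-1,d)=C(11,4)=330


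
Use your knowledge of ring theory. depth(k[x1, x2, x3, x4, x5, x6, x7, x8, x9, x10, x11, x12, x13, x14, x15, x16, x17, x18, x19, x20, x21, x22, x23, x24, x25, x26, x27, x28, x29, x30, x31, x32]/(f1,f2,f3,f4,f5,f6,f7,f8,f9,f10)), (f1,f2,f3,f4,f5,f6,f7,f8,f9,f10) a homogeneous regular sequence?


depth(R)=32
depth(R/I)=32-10=22


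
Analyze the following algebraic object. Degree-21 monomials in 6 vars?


C(d+n-1,n-1)=C(26,5)=65780


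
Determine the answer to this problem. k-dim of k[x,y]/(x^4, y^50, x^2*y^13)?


k[x,y]/I, I = (x^4, y^50, x^2*y^13)
Rect: 4x50=200. Corner: (4-2)x(50-13)=74.
dim = 200-74 = 126


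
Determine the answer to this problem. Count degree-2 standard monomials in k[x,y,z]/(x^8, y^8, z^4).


Need i<8, j<8, k<4 with i+j+k=2.
For each i, j ranges over max(0,2-i-3)..min(7,2-i):
  i=0: j in [0,2] -> 3
  i=1: j in [0,1] -> 2
  i=2: j in [0,0] -> 1
H(2) = 3+2+1 = 6


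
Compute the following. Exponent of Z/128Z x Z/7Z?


Exponent = lcm of the cyclic orders; pairwise coprime => product.
2^7*7^1=128*7=896


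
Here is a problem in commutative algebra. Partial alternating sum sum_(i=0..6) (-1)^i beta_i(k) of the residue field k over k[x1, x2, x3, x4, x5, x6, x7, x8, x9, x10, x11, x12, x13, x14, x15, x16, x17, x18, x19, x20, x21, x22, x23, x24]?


Koszul resolution: beta_i(k)=C(n,i), n=24
sum_(i=0..p) (-1)^i C(n,i) = (-1)^p C(n-1,p)
(-1)^6*C(23,6) = (-1)^6*100947 = 100947


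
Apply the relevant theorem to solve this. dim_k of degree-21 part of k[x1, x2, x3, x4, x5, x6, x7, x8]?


C(d+n-1,n-1)=C(28,7)=1184040


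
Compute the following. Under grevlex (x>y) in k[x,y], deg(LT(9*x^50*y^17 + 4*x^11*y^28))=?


LT: 9*x^50*y^17
deg_x=50, deg_y=17
Total=50+17=67


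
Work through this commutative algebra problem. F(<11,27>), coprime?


gcd(11,27)=1 => F=ab-a-b=11*27-11-27=297-38=259


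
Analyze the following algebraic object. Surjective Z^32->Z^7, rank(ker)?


rank(ker) = 32-7 = 25


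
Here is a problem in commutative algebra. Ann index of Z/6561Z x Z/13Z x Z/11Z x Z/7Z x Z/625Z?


Exponent = lcm of the cyclic orders; pairwise coprime => product.
3^8*13^1*11^1*7^1*5^4=6561*13*11*7*625=4104725625


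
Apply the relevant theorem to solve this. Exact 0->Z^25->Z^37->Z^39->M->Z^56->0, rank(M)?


Alt sum=0:
(-1)^0*25 + (-1)^1*37 + (-1)^2*39 + (-1)^3*? + (-1)^4*56=0
rank(M)=83


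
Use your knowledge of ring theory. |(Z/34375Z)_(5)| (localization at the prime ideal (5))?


5-primary part: 34375=5^5*11
Size=5^5=3125


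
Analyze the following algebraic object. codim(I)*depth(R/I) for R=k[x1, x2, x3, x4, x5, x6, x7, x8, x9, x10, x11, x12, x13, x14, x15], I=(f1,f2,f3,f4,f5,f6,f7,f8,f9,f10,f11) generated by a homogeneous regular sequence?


codim=11, depth=dim(R/I)=15-11=4
Product=11*4=44


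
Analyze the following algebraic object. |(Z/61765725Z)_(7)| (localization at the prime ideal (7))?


7-primary part: 61765725=7^7*75
Size=7^7=823543


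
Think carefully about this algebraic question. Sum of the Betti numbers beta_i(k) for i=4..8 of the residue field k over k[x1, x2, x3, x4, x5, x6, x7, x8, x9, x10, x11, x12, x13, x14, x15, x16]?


Koszul resolution: beta_i(k)=C(n,i), n=16
C(16,4)=1820, C(16,5)=4368, C(16,6)=8008, C(16,7)=11440, C(16,8)=12870
Sum=38506


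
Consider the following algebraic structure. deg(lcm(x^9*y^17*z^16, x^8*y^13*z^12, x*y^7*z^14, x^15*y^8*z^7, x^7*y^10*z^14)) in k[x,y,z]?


lcm = componentwise max:
x: max(9,8,1,15,7)=15
y: max(17,13,7,8,10)=17
z: max(16,12,14,7,14)=16
Total=15+17+16=48


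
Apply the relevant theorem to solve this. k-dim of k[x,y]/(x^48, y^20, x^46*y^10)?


k[x,y]/I, I = (x^48, y^20, x^46*y^10)
Rect: 48x20=960. Corner: (48-46)x(20-10)=20.
dim = 960-20 = 940


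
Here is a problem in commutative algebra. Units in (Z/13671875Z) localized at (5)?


Local ring = Z/1953125Z.
phi(1953125) = 5^8*(5-1) = 1562500


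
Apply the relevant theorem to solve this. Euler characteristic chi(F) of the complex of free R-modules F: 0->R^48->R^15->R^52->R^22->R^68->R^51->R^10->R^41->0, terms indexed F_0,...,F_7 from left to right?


chi = sum (-1)^i * rank:
(-1)^0*48=48
(-1)^1*15=-15
(-1)^2*52=52
(-1)^3*22=-22
(-1)^4*68=68
(-1)^5*51=-51
(-1)^6*10=10
(-1)^7*41=-41
chi=49


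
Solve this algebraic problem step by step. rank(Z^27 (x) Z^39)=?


rank(M(x)N) = rank(M)*rank(N)
27*39 = 1053


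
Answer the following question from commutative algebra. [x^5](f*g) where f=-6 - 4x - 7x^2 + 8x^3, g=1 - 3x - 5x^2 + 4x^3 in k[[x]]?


[x^5] = sum a_i*b_j, i+j=5
  -7*4=-28
  8*-5=-40
Sum=-68


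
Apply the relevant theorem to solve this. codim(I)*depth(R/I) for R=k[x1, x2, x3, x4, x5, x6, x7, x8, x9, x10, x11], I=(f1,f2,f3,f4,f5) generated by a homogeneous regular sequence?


codim=5, depth=dim(R/I)=11-5=6
Product=5*6=30


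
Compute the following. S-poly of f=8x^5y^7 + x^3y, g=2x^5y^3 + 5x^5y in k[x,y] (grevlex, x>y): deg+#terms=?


LT(f)=8x^5y^7, LT(g)=2x^5y^3
lcm(LM)=x^5y^7
S(f,g) (scaled by 16 to clear denominators) = 2*f - 8y^4*g = -40x^5y^5 + 2x^3y
2 terms, deg 10.
10+2=12


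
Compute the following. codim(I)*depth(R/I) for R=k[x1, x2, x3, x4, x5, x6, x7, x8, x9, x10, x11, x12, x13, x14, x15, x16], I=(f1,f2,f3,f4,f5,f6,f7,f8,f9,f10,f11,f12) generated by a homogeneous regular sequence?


codim=12, depth=dim(R/I)=16-12=4
Product=12*4=48


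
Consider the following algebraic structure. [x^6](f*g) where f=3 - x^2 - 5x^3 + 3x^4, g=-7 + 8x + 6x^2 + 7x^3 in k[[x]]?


[x^6] = sum a_i*b_j, i+j=6
  -5*7=-35
  3*6=18
Sum=-17


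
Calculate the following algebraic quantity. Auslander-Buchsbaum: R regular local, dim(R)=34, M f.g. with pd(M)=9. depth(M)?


pd+depth=depth(R)=34
depth=34-9=25


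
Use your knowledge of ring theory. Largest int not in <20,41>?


gcd(20,41)=1 => F=ab-a-b=20*41-20-41=820-61=759


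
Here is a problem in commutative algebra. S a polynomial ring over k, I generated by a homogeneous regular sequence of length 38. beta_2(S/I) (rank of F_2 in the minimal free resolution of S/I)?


Regular sequence => Koszul complex is the minimal free resolution.
Syz_1 minimally generated by Koszul relations f_i*e_j - f_j*e_i (i<j): mu(Syz_1) = beta_2 = C(m,2) = m(m-1)/2
m=38
38*37/2 = 703


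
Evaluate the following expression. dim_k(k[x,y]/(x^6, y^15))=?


Basis: x^i*y^j, i<6, j<15
6*15=90


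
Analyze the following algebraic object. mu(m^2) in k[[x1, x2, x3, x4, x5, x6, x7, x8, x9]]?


C(n+d-1,d)=C(10,2)=45


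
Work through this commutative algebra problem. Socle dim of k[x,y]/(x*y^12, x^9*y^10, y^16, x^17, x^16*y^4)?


Socle = ann(m) = span of standard monomials u with x*u, y*u in I (staircase corners).
Minimal generators: x^17, x^16*y^4, x^9*y^10, x*y^12, y^16
Corners: y^15, x^8y^11, x^15y^9, x^16y^3
Socle dim=4


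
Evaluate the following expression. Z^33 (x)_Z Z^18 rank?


rank(M(x)N) = rank(M)*rank(N)
33*18 = 594


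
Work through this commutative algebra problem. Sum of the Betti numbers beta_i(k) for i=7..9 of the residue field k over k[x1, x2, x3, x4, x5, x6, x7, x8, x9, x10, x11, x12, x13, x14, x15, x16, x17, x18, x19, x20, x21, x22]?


Koszul resolution: beta_i(k)=C(n,i), n=22
C(22,7)=170544, C(22,8)=319770, C(22,9)=497420
Sum=987734


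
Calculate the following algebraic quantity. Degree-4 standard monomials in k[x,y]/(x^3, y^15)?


k[x,y], I = (x^3, y^15), d = 4
Need i < 3 and d-i < 15.
Range: 0 <= i <= 2.
H(4) = 3


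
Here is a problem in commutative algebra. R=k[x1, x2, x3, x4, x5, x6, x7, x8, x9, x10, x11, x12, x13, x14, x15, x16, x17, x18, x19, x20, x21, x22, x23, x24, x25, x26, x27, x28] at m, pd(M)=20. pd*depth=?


pd+depth=28
depth=28-20=8
pd*depth=20*8=160


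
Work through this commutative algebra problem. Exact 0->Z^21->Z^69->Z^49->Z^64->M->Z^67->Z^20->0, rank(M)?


Alt sum=0:
(-1)^0*21 + (-1)^1*69 + (-1)^2*49 + (-1)^3*64 + (-1)^4*? + (-1)^5*67 + (-1)^6*20=0
rank(M)=110


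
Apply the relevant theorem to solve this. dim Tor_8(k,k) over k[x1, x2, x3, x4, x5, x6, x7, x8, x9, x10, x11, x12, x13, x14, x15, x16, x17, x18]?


Koszul: C(n,i)=C(18,8)=43758


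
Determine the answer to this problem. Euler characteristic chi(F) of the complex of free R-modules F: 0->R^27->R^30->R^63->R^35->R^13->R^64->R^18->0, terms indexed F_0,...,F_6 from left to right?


chi = sum (-1)^i * rank:
(-1)^0*27=27
(-1)^1*30=-30
(-1)^2*63=63
(-1)^3*35=-35
(-1)^4*13=13
(-1)^5*64=-64
(-1)^6*18=18
chi=-8


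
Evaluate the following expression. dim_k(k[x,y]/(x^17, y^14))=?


Basis: x^i*y^j, i<17, j<14
17*14=238


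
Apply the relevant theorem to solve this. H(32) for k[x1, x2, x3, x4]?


C(d+n-1,n-1)=C(35,3)=6545


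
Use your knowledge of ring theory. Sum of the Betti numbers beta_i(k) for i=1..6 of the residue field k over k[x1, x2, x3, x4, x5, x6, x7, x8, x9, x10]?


Koszul resolution: beta_i(k)=C(n,i), n=10
C(10,1)=10, C(10,2)=45, C(10,3)=120, C(10,4)=210, C(10,5)=252, C(10,6)=210
Sum=847


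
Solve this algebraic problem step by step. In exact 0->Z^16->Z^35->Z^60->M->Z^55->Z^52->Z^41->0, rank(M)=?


Alt sum=0:
(-1)^0*16 + (-1)^1*35 + (-1)^2*60 + (-1)^3*? + (-1)^4*55 + (-1)^5*52 + (-1)^6*41=0
rank(M)=85


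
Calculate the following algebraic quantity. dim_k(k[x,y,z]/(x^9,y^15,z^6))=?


Basis: x^iy^jz^k, i<9,j<15,k<6
9*15*6=810


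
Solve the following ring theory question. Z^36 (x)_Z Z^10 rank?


rank(M(x)N) = rank(M)*rank(N)
36*10 = 360


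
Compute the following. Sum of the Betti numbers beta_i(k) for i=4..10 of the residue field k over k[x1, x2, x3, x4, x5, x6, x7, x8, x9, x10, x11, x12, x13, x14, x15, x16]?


Koszul resolution: beta_i(k)=C(n,i), n=16
C(16,4)=1820, C(16,5)=4368, C(16,6)=8008, C(16,7)=11440, C(16,8)=12870, C(16,9)=11440, C(16,10)=8008
Sum=57954


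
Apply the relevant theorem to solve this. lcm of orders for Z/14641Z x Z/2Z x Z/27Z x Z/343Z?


Exponent = lcm of the cyclic orders; pairwise coprime => product.
11^4*2^1*3^3*7^3=14641*2*27*343=271180602


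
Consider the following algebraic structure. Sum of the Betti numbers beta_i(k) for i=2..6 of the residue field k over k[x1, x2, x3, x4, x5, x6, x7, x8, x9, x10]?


Koszul resolution: beta_i(k)=C(n,i), n=10
C(10,2)=45, C(10,3)=120, C(10,4)=210, C(10,5)=252, C(10,6)=210
Sum=837


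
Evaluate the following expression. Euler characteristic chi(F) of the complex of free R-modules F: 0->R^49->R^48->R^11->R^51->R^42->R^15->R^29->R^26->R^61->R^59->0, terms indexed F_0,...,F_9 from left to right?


chi = sum (-1)^i * rank:
(-1)^0*49=49
(-1)^1*48=-48
(-1)^2*11=11
(-1)^3*51=-51
(-1)^4*42=42
(-1)^5*15=-15
(-1)^6*29=29
(-1)^7*26=-26
(-1)^8*61=61
(-1)^9*59=-59
chi=-7


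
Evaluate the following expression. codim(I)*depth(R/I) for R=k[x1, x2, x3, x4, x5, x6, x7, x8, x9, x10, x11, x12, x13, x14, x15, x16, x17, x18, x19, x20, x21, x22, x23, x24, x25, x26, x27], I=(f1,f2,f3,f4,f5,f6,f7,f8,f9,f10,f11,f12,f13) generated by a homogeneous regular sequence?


codim=13, depth=dim(R/I)=27-13=14
Product=13*14=182


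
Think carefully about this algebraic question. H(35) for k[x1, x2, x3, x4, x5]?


C(d+n-1,n-1)=C(39,4)=82251


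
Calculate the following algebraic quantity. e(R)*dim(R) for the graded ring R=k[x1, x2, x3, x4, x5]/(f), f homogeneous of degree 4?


e(R)=deg(f)=4, dim(R)=5-1=4
e*dim=4*4=16


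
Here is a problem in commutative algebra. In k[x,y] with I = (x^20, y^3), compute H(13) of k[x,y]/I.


k[x,y], I = (x^20, y^3), d = 13
Need i < 20 and d-i < 3.
Range: 11 <= i <= 13.
H(13) = 3


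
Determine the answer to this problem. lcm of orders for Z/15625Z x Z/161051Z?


Exponent = lcm of the cyclic orders; pairwise coprime => product.
5^6*11^5=15625*161051=2516421875


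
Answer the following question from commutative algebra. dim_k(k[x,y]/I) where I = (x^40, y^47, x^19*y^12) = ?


k[x,y]/I, I = (x^40, y^47, x^19*y^12)
Rect: 40x47=1880. Corner: (40-19)x(47-12)=735.
dim = 1880-735 = 1145


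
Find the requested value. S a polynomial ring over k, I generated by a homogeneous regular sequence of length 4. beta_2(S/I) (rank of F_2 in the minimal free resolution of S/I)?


Regular sequence => Koszul complex is the minimal free resolution.
Syz_1 minimally generated by Koszul relations f_i*e_j - f_j*e_i (i<j): mu(Syz_1) = beta_2 = C(m,2) = m(m-1)/2
m=4
4*3/2 = 6


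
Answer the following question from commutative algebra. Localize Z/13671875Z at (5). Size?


5-primary part: 13671875=5^9*7
Size=5^9=1953125


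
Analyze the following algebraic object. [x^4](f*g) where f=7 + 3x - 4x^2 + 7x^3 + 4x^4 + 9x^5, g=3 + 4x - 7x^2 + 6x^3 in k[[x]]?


[x^4] = sum a_i*b_j, i+j=4
  3*6=18
  -4*-7=28
  7*4=28
  4*3=12
Sum=86


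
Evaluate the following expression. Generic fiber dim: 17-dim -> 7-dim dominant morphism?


dim(fiber)=dim(X)-dim(Y)=17-7=10


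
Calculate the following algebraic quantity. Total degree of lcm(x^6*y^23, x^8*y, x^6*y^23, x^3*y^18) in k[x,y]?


lcm = componentwise max:
x: max(6,8,6,3)=8
y: max(23,1,23,18)=23
Total=8+23=31


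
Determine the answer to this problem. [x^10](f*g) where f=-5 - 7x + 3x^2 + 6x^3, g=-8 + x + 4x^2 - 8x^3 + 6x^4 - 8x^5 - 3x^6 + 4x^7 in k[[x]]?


[x^10] = sum a_i*b_j, i+j=10
  6*4=24
Sum=24


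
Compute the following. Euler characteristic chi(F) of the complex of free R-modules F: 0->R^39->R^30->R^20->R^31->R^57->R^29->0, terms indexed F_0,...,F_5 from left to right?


chi = sum (-1)^i * rank:
(-1)^0*39=39
(-1)^1*30=-30
(-1)^2*20=20
(-1)^3*31=-31
(-1)^4*57=57
(-1)^5*29=-29
chi=26


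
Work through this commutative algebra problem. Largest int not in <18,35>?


gcd(18,35)=1 => F=ab-a-b=18*35-18-35=630-53=577


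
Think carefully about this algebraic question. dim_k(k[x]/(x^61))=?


Basis: 1,x,...,x^60
dim=61


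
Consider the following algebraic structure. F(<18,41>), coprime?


gcd(18,41)=1 => F=ab-a-b=18*41-18-41=738-59=679


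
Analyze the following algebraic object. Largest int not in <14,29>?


gcd(14,29)=1 => F=ab-a-b=14*29-14-29=406-43=363


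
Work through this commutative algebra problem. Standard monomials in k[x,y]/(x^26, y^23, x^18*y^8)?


k[x,y]/I, I = (x^26, y^23, x^18*y^8)
Rect: 26x23=598. Corner: (26-18)x(23-8)=120.
dim = 598-120 = 478


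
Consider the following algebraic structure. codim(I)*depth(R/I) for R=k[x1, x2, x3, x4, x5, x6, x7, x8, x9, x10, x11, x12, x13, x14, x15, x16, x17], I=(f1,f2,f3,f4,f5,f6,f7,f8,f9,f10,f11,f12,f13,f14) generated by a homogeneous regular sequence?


codim=14, depth=dim(R/I)=17-14=3
Product=14*3=42


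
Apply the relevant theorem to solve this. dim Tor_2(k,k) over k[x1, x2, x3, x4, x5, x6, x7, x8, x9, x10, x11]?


Koszul: C(n,i)=C(11,2)=55


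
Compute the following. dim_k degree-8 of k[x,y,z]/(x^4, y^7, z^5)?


Need i<4, j<7, k<5 with i+j+k=8.
For each i, j ranges over max(0,8-i-4)..min(6,8-i):
  i=0: j in [4,6] -> 3
  i=1: j in [3,6] -> 4
  i=2: j in [2,6] -> 5
  i=3: j in [1,5] -> 5
H(8) = 3+4+5+5 = 17


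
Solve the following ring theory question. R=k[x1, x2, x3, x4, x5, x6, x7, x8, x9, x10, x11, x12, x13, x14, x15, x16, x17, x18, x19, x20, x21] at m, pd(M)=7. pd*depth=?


pd+depth=21
depth=21-7=14
pd*depth=7*14=98


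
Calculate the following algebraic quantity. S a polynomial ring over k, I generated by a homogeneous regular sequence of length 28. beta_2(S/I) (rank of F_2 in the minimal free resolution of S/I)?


Regular sequence => Koszul complex is the minimal free resolution.
Syz_1 minimally generated by Koszul relations f_i*e_j - f_j*e_i (i<j): mu(Syz_1) = beta_2 = C(m,2) = m(m-1)/2
m=28
28*27/2 = 378


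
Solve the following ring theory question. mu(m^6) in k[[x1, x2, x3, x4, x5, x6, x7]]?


C(n+d-1,d)=C(12,6)=924


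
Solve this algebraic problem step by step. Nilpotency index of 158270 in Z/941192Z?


158270^k mod 941192:
k=1: 158270
k=2: 509012
k=3: 0
First zero at k = 3


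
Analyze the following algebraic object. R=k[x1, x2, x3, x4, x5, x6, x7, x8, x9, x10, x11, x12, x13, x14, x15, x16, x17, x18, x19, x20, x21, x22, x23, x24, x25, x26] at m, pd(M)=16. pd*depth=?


pd+depth=26
depth=26-16=10
pd*depth=16*10=160


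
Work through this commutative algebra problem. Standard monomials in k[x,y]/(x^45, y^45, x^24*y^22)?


k[x,y]/I, I = (x^45, y^45, x^24*y^22)
Rect: 45x45=2025. Corner: (45-24)x(45-22)=483.
dim = 2025-483 = 1542


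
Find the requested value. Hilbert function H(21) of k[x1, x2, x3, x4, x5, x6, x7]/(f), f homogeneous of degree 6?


C(27,6)-C(21,6)=296010-54264=241746


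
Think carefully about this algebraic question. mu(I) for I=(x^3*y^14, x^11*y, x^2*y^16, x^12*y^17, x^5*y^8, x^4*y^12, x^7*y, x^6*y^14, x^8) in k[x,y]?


Remove redundant (divisible by others).
x^6*y^14 redundant.
x^11*y redundant.
x^12*y^17 redundant.
Min: x^8, x^7*y, x^5*y^8, x^4*y^12, x^3*y^14, x^2*y^16
Count=6


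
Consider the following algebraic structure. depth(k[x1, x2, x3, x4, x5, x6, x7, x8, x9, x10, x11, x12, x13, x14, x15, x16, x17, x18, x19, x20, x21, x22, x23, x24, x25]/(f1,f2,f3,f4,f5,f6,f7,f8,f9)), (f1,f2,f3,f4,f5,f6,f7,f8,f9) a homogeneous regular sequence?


depth(R)=25
depth(R/I)=25-9=16


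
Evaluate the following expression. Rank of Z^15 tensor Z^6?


rank(M(x)N) = rank(M)*rank(N)
15*6 = 90


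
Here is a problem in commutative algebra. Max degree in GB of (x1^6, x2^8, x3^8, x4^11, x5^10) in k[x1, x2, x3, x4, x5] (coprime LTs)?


Pure powers, coprime LTs => already GB.
Degrees: 6, 8, 8, 11, 10
Max=11


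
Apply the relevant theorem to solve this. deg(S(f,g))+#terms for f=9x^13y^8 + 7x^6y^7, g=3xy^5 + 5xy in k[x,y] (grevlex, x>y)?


LT(f)=9x^13y^8, LT(g)=3xy^5
lcm(LM)=x^13y^8
S(f,g) (scaled by 27 to clear denominators) = 3*f - 9x^12y^3*g = -45x^13y^4 + 21x^6y^7
2 terms, deg 17.
17+2=19


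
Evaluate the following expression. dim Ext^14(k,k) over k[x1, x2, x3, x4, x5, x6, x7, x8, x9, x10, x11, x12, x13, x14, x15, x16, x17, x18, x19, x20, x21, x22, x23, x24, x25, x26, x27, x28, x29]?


C(n,i)=C(29,14)=77558760


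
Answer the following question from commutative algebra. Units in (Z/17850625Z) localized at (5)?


Local ring = Z/625Z.
phi(625) = 5^3*(5-1) = 500


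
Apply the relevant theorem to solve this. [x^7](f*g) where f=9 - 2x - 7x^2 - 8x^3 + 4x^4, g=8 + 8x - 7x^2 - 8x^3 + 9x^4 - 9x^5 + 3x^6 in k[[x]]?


[x^7] = sum a_i*b_j, i+j=7
  -2*3=-6
  -7*-9=63
  -8*9=-72
  4*-8=-32
Sum=-47


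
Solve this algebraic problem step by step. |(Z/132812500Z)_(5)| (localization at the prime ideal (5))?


5-primary part: 132812500=5^9*68
Size=5^9=1953125


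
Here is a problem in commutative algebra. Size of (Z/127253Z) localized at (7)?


7-primary part: 127253=7^4*53
Size=7^4=2401


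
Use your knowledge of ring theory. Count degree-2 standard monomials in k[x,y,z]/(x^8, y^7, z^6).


Need i<8, j<7, k<6 with i+j+k=2.
For each i, j ranges over max(0,2-i-5)..min(6,2-i):
  i=0: j in [0,2] -> 3
  i=1: j in [0,1] -> 2
  i=2: j in [0,0] -> 1
H(2) = 3+2+1 = 6


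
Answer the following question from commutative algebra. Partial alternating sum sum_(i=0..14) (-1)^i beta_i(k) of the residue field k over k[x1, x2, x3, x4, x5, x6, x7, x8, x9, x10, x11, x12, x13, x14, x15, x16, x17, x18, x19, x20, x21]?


Koszul resolution: beta_i(k)=C(n,i), n=21
sum_(i=0..p) (-1)^i C(n,i) = (-1)^p C(n-1,p)
(-1)^14*C(20,14) = (-1)^14*38760 = 38760


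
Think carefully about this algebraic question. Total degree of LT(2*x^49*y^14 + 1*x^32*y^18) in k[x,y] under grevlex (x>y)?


LT: 2*x^49*y^14
deg_x=49, deg_y=14
Total=49+14=63


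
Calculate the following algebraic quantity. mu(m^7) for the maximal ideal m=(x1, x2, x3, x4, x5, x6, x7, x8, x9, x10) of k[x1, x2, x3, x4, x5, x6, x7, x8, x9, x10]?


Graded Nakayama: mu(m^d) = dim_k (m^d/m^(d+1)) = #degree-7 monomials in 10 vars
C(n+d-1,d)=C(16,7)=11440


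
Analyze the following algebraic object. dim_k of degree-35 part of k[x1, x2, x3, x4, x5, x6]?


C(d+n-1,n-1)=C(40,5)=658008


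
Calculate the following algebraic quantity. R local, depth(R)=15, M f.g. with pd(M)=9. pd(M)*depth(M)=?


pd+depth=15
depth=15-9=6
pd*depth=9*6=54


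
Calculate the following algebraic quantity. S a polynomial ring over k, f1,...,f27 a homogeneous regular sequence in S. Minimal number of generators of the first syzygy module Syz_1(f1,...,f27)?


Regular sequence => Koszul complex is the minimal free resolution.
Syz_1 minimally generated by Koszul relations f_i*e_j - f_j*e_i (i<j): mu(Syz_1) = beta_2 = C(m,2) = m(m-1)/2
m=27
27*26/2 = 351


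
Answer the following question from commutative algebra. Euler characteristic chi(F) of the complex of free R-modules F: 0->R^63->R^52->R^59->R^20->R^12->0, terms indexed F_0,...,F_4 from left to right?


chi = sum (-1)^i * rank:
(-1)^0*63=63
(-1)^1*52=-52
(-1)^2*59=59
(-1)^3*20=-20
(-1)^4*12=12
chi=62


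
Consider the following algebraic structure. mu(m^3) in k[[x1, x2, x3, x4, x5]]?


C(n+d-1,d)=C(7,3)=35


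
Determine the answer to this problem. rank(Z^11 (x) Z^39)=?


rank(M(x)N) = rank(M)*rank(N)
11*39 = 429


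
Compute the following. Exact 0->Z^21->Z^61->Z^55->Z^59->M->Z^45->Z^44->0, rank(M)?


Alt sum=0:
(-1)^0*21 + (-1)^1*61 + (-1)^2*55 + (-1)^3*59 + (-1)^4*? + (-1)^5*45 + (-1)^6*44=0
rank(M)=45


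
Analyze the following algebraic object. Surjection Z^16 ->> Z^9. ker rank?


rank(ker) = 16-9 = 7


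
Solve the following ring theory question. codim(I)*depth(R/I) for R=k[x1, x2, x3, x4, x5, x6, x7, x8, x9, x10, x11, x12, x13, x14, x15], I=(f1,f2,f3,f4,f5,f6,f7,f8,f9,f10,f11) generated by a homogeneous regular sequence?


codim=11, depth=dim(R/I)=15-11=4
Product=11*4=44


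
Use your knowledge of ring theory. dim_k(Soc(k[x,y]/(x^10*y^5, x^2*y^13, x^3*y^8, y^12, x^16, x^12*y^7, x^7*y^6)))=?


Socle = ann(m) = span of standard monomials u with x*u, y*u in I (staircase corners).
Redundant generators: x^12*y^7, x^2*y^13
Minimal generators: x^16, x^10*y^5, x^7*y^6, x^3*y^8, y^12
Corners: x^2y^11, x^6y^7, x^9y^5, x^15y^4
Socle dim=4


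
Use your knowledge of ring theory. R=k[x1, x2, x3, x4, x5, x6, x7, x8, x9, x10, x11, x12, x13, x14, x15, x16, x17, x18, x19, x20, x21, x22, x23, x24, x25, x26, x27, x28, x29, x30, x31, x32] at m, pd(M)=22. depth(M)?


pd+depth=depth(R)=32
depth=32-22=10


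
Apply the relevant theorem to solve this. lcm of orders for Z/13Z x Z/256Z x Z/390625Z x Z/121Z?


Exponent = lcm of the cyclic orders; pairwise coprime => product.
13^1*2^8*5^8*11^2=13*256*390625*121=157300000000


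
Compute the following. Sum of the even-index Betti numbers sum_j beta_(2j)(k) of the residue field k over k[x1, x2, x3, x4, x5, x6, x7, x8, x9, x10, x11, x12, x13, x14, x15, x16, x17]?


Koszul resolution: beta_i(k)=C(n,i), n=17
sum_even C(17,i) = 2^(n-1) = 2^16 = 65536


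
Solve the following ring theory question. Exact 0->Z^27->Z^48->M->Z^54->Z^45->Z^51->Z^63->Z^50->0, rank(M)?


Alt sum=0:
(-1)^0*27 + (-1)^1*48 + (-1)^2*? + (-1)^3*54 + (-1)^4*45 + (-1)^5*51 + (-1)^6*63 + (-1)^7*50=0
rank(M)=68


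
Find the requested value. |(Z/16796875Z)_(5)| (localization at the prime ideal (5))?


5-primary part: 16796875=5^8*43
Size=5^8=390625


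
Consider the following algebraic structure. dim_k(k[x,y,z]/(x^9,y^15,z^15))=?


Basis: x^iy^jz^k, i<9,j<15,k<15
9*15*15=2025


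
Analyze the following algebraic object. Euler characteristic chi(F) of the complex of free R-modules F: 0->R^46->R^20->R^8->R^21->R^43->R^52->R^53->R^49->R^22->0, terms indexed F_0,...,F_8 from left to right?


chi = sum (-1)^i * rank:
(-1)^0*46=46
(-1)^1*20=-20
(-1)^2*8=8
(-1)^3*21=-21
(-1)^4*43=43
(-1)^5*52=-52
(-1)^6*53=53
(-1)^7*49=-49
(-1)^8*22=22
chi=30


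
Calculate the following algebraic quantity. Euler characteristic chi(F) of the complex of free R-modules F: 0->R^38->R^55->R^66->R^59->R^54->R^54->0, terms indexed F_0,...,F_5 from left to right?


chi = sum (-1)^i * rank:
(-1)^0*38=38
(-1)^1*55=-55
(-1)^2*66=66
(-1)^3*59=-59
(-1)^4*54=54
(-1)^5*54=-54
chi=-10


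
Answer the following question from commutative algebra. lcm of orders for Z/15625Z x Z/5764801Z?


Exponent = lcm of the cyclic orders; pairwise coprime => product.
5^6*7^8=15625*5764801=90075015625


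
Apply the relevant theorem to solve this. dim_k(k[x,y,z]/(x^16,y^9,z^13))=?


Basis: x^iy^jz^k, i<16,j<9,k<13
16*9*13=1872


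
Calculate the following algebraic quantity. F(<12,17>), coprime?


gcd(12,17)=1 => F=ab-a-b=12*17-12-17=204-29=175


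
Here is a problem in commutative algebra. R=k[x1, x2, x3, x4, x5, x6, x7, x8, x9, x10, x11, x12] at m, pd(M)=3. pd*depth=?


pd+depth=12
depth=12-3=9
pd*depth=3*9=27


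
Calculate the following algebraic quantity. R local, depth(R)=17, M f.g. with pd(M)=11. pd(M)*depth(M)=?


pd+depth=17
depth=17-11=6
pd*depth=11*6=66


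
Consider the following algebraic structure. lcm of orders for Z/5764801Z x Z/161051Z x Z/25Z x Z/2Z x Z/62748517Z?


Exponent = lcm of the cyclic orders; pairwise coprime => product.
7^8*11^5*5^2*2^1*13^7=5764801*161051*25*2*62748517=2912870762497994648350


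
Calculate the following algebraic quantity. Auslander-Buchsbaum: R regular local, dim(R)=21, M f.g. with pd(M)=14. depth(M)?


pd+depth=depth(R)=21
depth=21-14=7


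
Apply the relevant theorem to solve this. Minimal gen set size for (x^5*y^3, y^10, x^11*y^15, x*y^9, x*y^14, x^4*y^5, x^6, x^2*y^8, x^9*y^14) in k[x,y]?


Remove redundant (divisible by others).
x^9*y^14 redundant.
x*y^14 redundant.
x^11*y^15 redundant.
Min: x^6, x^5*y^3, x^4*y^5, x^2*y^8, x*y^9, y^10
Count=6


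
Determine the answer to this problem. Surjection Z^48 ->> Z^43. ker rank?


rank(ker) = 48-43 = 5


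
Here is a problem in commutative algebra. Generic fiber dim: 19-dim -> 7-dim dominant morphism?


dim(fiber)=dim(X)-dim(Y)=19-7=12


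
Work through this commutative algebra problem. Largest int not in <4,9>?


gcd(4,9)=1 => F=ab-a-b=4*9-4-9=36-13=23


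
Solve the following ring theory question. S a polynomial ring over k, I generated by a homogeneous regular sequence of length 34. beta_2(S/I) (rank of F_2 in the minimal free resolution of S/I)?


Regular sequence => Koszul complex is the minimal free resolution.
Syz_1 minimally generated by Koszul relations f_i*e_j - f_j*e_i (i<j): mu(Syz_1) = beta_2 = C(m,2) = m(m-1)/2
m=34
34*33/2 = 561


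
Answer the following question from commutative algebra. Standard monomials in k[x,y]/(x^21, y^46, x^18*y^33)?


k[x,y]/I, I = (x^21, y^46, x^18*y^33)
Rect: 21x46=966. Corner: (21-18)x(46-33)=39.
dim = 966-39 = 927


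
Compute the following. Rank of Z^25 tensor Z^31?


rank(M(x)N) = rank(M)*rank(N)
25*31 = 775


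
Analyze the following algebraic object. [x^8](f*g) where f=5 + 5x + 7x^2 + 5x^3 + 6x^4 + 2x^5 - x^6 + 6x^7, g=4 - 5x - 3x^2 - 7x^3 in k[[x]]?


[x^8] = sum a_i*b_j, i+j=8
  2*-7=-14
  -1*-3=3
  6*-5=-30
Sum=-41


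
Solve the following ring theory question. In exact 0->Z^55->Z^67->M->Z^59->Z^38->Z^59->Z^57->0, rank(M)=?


Alt sum=0:
(-1)^0*55 + (-1)^1*67 + (-1)^2*? + (-1)^3*59 + (-1)^4*38 + (-1)^5*59 + (-1)^6*57=0
rank(M)=35


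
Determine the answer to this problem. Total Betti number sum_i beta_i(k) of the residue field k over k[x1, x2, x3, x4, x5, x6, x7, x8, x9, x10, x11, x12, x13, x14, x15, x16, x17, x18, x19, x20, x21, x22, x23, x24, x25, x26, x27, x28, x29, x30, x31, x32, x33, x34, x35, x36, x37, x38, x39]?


Koszul resolution: beta_i(k)=C(n,i), n=39
sum_i C(39,i) = 2^39 = 549755813888


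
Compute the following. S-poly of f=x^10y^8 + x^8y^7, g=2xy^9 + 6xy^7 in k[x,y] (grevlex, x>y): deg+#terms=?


LT(f)=x^10y^8, LT(g)=2xy^9
lcm(LM)=x^10y^9
S(f,g) (scaled by 2 to clear denominators) = 2y*f - x^9*g = -6x^10y^7 + 2x^8y^8
2 terms, deg 17.
17+2=19


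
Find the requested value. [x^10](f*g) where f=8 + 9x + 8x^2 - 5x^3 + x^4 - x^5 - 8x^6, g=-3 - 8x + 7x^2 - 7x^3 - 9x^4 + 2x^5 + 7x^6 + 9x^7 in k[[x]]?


[x^10] = sum a_i*b_j, i+j=10
  -5*9=-45
  1*7=7
  -1*2=-2
  -8*-9=72
Sum=32
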